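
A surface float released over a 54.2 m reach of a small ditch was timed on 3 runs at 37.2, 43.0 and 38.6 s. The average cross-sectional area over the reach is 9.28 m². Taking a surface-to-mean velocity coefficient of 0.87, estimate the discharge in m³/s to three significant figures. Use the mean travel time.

t̄ = (37.2 + 43.0 + 38.6) / 3 = 39.6 s
v_surface = L / t̄ = 54.2 / 39.6 = 1.369 m/s
v_mean = 0.87 × 1.369 = 1.191 m/s
Q = A × v_mean = 9.28 × 1.191 = 11.05 m³/s

11.1 m³/s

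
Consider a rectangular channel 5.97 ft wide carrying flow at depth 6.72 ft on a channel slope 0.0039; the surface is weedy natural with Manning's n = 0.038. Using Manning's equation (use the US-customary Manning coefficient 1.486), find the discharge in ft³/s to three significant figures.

159 ft³/s

A = b·y = 5.97 × 6.72 = 40.12 ft²
P = b + 2y = 5.97 + 2×6.72 = 19.41 ft
R = A/P = 40.12/19.41 = 2.067 ft
Q = (1.486/n)·A·R^(2/3)·S^(1/2) = (1.486/0.038) × 40.12 × 2.067^(2/3) × 0.0039^(1/2) = 159.0 ft³/s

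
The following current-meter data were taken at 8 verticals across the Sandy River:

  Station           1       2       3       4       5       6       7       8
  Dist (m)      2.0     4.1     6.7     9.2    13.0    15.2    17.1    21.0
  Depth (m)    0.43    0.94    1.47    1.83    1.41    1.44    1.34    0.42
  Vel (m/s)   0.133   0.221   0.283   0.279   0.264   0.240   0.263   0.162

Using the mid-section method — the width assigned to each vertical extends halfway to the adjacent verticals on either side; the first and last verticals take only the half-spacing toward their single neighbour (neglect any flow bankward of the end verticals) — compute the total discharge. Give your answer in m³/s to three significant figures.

w_1 = (4.1 − 2.0)/2 = 1.05 m; q_1 = 0.133 × 0.43 × 1.05 = 0.06005 m³/s
w_2 = (6.7 − 2.0)/2 = 2.35 m; q_2 = 0.221 × 0.94 × 2.35 = 0.4882 m³/s
w_3 = (9.2 − 4.1)/2 = 2.55 m; q_3 = 0.283 × 1.47 × 2.55 = 1.061 m³/s
w_4 = (13.0 − 6.7)/2 = 3.15 m; q_4 = 0.279 × 1.83 × 3.15 = 1.608 m³/s
w_5 = (15.2 − 9.2)/2 = 3 m; q_5 = 0.264 × 1.41 × 3 = 1.117 m³/s
w_6 = (17.1 − 13.0)/2 = 2.05 m; q_6 = 0.240 × 1.44 × 2.05 = 0.7085 m³/s
w_7 = (21.0 − 15.2)/2 = 2.9 m; q_7 = 0.263 × 1.34 × 2.9 = 1.022 m³/s
w_8 = (21.0 − 17.1)/2 = 1.95 m; q_8 = 0.162 × 0.42 × 1.95 = 0.1327 m³/s
Q = Σ qᵢ = 6.197 m³/s

6.20 m³/s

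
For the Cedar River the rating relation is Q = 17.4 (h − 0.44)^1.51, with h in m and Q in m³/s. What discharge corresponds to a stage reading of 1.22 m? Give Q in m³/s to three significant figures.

12.0 m³/s

Q = 17.4 × (1.22 − 0.44)^1.51 = 17.4 × 0.78^1.51 = 11.96 m³/s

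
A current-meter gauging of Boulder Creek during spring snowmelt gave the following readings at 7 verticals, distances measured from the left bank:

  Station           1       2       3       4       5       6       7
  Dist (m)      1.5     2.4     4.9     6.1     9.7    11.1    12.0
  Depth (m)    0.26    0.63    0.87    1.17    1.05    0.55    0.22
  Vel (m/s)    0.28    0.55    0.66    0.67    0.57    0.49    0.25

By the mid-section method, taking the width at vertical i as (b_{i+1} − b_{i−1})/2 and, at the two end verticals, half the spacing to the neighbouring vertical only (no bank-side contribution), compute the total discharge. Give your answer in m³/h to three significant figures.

w_1 = (2.4 − 1.5)/2 = 0.45 m; q_1 = 0.28 × 0.26 × 0.45 = 0.03276 m³/s
w_2 = (4.9 − 1.5)/2 = 1.7 m; q_2 = 0.55 × 0.63 × 1.7 = 0.5891 m³/s
w_3 = (6.1 − 2.4)/2 = 1.85 m; q_3 = 0.66 × 0.87 × 1.85 = 1.062 m³/s
w_4 = (9.7 − 4.9)/2 = 2.4 m; q_4 = 0.67 × 1.17 × 2.4 = 1.881 m³/s
w_5 = (11.1 − 6.1)/2 = 2.5 m; q_5 = 0.57 × 1.05 × 2.5 = 1.496 m³/s
w_6 = (12.0 − 9.7)/2 = 1.15 m; q_6 = 0.49 × 0.55 × 1.15 = 0.3099 m³/s
w_7 = (12.0 − 11.1)/2 = 0.45 m; q_7 = 0.25 × 0.22 × 0.45 = 0.02475 m³/s
Q = Σ qᵢ = 5.396 m³/s
= 5.396 × 3600 = 19430 m³/h

19400 m³/h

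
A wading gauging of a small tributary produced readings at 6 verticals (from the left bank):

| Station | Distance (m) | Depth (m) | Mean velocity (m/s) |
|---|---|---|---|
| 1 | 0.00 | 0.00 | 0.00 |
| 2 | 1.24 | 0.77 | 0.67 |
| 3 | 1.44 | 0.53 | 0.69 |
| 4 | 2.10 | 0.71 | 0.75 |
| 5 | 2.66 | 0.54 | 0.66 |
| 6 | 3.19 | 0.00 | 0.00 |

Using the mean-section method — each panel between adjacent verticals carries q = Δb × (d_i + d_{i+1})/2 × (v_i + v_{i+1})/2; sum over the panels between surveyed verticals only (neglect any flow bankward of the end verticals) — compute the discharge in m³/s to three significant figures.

0.837 m³/s

Panel 1-2: Δb = 1.24 m, d̄ = (0.00+0.77)/2 = 0.385, v̄ = (0.00+0.67)/2 = 0.335 → q = 1.24×0.385×0.335 = 0.1599 m³/s
Panel 2-3: Δb = 0.2 m, d̄ = (0.77+0.53)/2 = 0.65, v̄ = (0.67+0.69)/2 = 0.68 → q = 0.2×0.65×0.68 = 0.08840 m³/s
Panel 3-4: Δb = 0.66 m, d̄ = (0.53+0.71)/2 = 0.62, v̄ = (0.69+0.75)/2 = 0.72 → q = 0.66×0.62×0.72 = 0.2946 m³/s
Panel 4-5: Δb = 0.56 m, d̄ = (0.71+0.54)/2 = 0.625, v̄ = (0.75+0.66)/2 = 0.705 → q = 0.56×0.625×0.705 = 0.2468 m³/s
Panel 5-6: Δb = 0.53 m, d̄ = (0.54+0.00)/2 = 0.27, v̄ = (0.66+0.00)/2 = 0.33 → q = 0.53×0.27×0.33 = 0.04722 m³/s
Q = Σ q = 0.8369 m³/s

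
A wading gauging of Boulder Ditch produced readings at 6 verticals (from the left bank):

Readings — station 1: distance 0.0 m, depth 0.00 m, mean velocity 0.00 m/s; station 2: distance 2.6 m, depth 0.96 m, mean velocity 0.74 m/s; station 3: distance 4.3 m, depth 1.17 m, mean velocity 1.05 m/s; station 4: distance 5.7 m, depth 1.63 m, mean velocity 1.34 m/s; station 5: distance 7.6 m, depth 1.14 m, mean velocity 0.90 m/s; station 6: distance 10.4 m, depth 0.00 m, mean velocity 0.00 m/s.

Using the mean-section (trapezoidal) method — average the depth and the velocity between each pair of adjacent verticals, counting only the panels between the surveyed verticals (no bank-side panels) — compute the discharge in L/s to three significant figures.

Panel 1-2: Δb = 2.6 m, d̄ = (0.00+0.96)/2 = 0.48, v̄ = (0.00+0.74)/2 = 0.37 → q = 2.6×0.48×0.37 = 0.4618 m³/s
Panel 2-3: Δb = 1.7 m, d̄ = (0.96+1.17)/2 = 1.065, v̄ = (0.74+1.05)/2 = 0.895 → q = 1.7×1.065×0.895 = 1.620 m³/s
Panel 3-4: Δb = 1.4 m, d̄ = (1.17+1.63)/2 = 1.4, v̄ = (1.05+1.34)/2 = 1.195 → q = 1.4×1.4×1.195 = 2.342 m³/s
Panel 4-5: Δb = 1.9 m, d̄ = (1.63+1.14)/2 = 1.385, v̄ = (1.34+0.90)/2 = 1.12 → q = 1.9×1.385×1.12 = 2.947 m³/s
Panel 5-6: Δb = 2.8 m, d̄ = (1.14+0.00)/2 = 0.57, v̄ = (0.90+0.00)/2 = 0.45 → q = 2.8×0.57×0.45 = 0.7182 m³/s
Q = Σ q = 8.090 m³/s
= 8.090 × 1000 = 8090 L/s

8090 L/s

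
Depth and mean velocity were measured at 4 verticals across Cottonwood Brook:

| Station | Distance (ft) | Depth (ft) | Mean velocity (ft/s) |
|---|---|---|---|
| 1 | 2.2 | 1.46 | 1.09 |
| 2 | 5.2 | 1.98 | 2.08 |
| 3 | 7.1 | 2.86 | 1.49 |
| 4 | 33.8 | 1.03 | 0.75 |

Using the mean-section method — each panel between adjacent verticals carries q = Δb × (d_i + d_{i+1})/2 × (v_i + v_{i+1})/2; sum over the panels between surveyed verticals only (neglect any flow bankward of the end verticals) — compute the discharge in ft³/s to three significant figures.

Panel 1-2: Δb = 3 ft, d̄ = (1.46+1.98)/2 = 1.72, v̄ = (1.09+2.08)/2 = 1.585 → q = 3×1.72×1.585 = 8.179 ft³/s
Panel 2-3: Δb = 1.9 ft, d̄ = (1.98+2.86)/2 = 2.42, v̄ = (2.08+1.49)/2 = 1.785 → q = 1.9×2.42×1.785 = 8.207 ft³/s
Panel 3-4: Δb = 26.7 ft, d̄ = (2.86+1.03)/2 = 1.945, v̄ = (1.49+0.75)/2 = 1.12 → q = 26.7×1.945×1.12 = 58.16 ft³/s
Q = Σ q = 74.55 ft³/s

74.5 ft³/s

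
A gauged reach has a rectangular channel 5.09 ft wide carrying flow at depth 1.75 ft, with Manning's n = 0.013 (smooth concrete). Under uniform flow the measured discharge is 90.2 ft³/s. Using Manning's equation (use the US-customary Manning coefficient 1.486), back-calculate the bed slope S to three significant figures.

A = b·y = 5.09 × 1.75 = 8.908 ft²
P = b + 2y = 5.09 + 2×1.75 = 8.590 ft
R = A/P = 8.908/8.590 = 1.037 ft
S = (Q·n / (1.486·A·R^(2/3)))² = (90.2×0.013 / (1.486×8.908×1.024))² = 0.007477

0.00748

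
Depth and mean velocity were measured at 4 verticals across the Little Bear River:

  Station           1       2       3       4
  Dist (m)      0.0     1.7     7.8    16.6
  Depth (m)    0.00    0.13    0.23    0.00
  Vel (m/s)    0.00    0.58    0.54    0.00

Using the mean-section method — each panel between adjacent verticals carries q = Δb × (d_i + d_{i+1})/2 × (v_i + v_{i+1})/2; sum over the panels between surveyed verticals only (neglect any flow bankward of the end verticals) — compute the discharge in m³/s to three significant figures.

Panel 1-2: Δb = 1.7 m, d̄ = (0.00+0.13)/2 = 0.065, v̄ = (0.00+0.58)/2 = 0.29 → q = 1.7×0.065×0.29 = 0.03205 m³/s
Panel 2-3: Δb = 6.1 m, d̄ = (0.13+0.23)/2 = 0.18, v̄ = (0.58+0.54)/2 = 0.56 → q = 6.1×0.18×0.56 = 0.6149 m³/s
Panel 3-4: Δb = 8.8 m, d̄ = (0.23+0.00)/2 = 0.115, v̄ = (0.54+0.00)/2 = 0.27 → q = 8.8×0.115×0.27 = 0.2732 m³/s
Q = Σ q = 0.9202 m³/s

0.920 m³/s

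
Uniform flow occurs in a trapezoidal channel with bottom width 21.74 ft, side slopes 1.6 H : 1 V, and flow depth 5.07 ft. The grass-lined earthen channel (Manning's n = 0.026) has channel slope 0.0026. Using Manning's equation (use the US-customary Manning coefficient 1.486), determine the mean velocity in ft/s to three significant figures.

A = (b + z·y)·y = (21.74 + 1.6×5.07)×5.07 = 151.3 ft²
P = b + 2y√(1+z²) = 21.74 + 2×5.07×√(1+1.6²) = 40.87 ft
R = A/P = 151.3/40.87 = 3.703 ft
Q = (1.486/n)·A·R^(2/3)·S^(1/2) = (1.486/0.026) × 151.3 × 3.703^(2/3) × 0.0026^(1/2) = 1056 ft³/s
V = Q/A = 1056/151.3 = 6.975 ft/s

6.98 ft/s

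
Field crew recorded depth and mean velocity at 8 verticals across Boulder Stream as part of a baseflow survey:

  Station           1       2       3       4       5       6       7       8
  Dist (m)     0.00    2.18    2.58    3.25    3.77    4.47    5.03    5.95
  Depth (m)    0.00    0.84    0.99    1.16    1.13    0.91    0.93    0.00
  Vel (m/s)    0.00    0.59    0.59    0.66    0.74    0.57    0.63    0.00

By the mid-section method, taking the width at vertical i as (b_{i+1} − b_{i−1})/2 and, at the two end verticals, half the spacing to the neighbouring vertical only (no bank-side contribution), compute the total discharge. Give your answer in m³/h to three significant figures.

w_2 = (2.58 − 0.00)/2 = 1.29 m; q_2 = 0.59 × 0.84 × 1.29 = 0.6393 m³/s
w_3 = (3.25 − 2.18)/2 = 0.535 m; q_3 = 0.59 × 0.99 × 0.535 = 0.3125 m³/s
w_4 = (3.77 − 2.58)/2 = 0.595 m; q_4 = 0.66 × 1.16 × 0.595 = 0.4555 m³/s
w_5 = (4.47 − 3.25)/2 = 0.61 m; q_5 = 0.74 × 1.13 × 0.61 = 0.5101 m³/s
w_6 = (5.03 − 3.77)/2 = 0.63 m; q_6 = 0.57 × 0.91 × 0.63 = 0.3268 m³/s
w_7 = (5.95 − 4.47)/2 = 0.74 m; q_7 = 0.63 × 0.93 × 0.74 = 0.4336 m³/s
Stations 1, 8 contribute zero (depth or velocity is 0).
Q = Σ qᵢ = 2.678 m³/s
= 2.678 × 3600 = 9640 m³/h

9640 m³/h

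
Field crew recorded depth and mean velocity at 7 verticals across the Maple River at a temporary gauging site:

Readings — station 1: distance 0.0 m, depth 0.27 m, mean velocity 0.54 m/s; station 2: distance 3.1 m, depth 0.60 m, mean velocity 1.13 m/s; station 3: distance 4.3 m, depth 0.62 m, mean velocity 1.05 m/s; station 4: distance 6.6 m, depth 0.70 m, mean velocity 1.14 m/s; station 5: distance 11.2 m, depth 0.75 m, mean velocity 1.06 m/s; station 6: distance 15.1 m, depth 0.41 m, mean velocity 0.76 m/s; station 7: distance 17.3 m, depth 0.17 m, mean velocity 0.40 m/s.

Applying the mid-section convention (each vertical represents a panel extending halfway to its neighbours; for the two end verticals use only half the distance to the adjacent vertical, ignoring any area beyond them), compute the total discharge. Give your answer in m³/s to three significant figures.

w_1 = (3.1 − 0.0)/2 = 1.55 m; q_1 = 0.54 × 0.27 × 1.55 = 0.2260 m³/s
w_2 = (4.3 − 0.0)/2 = 2.15 m; q_2 = 1.13 × 0.60 × 2.15 = 1.458 m³/s
w_3 = (6.6 − 3.1)/2 = 1.75 m; q_3 = 1.05 × 0.62 × 1.75 = 1.139 m³/s
w_4 = (11.2 − 4.3)/2 = 3.45 m; q_4 = 1.14 × 0.70 × 3.45 = 2.753 m³/s
w_5 = (15.1 − 6.6)/2 = 4.25 m; q_5 = 1.06 × 0.75 × 4.25 = 3.379 m³/s
w_6 = (17.3 − 11.2)/2 = 3.05 m; q_6 = 0.76 × 0.41 × 3.05 = 0.9504 m³/s
w_7 = (17.3 − 15.1)/2 = 1.1 m; q_7 = 0.40 × 0.17 × 1.1 = 0.07480 m³/s
Q = Σ qᵢ = 9.980 m³/s

9.98 m³/s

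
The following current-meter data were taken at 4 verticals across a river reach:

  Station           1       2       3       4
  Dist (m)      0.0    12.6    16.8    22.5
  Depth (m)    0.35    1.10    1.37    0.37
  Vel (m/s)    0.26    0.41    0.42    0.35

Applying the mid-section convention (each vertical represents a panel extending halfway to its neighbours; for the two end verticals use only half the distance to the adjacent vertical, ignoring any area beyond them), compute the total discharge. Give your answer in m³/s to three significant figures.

w_1 = (12.6 − 0.0)/2 = 6.3 m; q_1 = 0.26 × 0.35 × 6.3 = 0.5733 m³/s
w_2 = (16.8 − 0.0)/2 = 8.4 m; q_2 = 0.41 × 1.10 × 8.4 = 3.788 m³/s
w_3 = (22.5 − 12.6)/2 = 4.95 m; q_3 = 0.42 × 1.37 × 4.95 = 2.848 m³/s
w_4 = (22.5 − 16.8)/2 = 2.85 m; q_4 = 0.35 × 0.37 × 2.85 = 0.3691 m³/s
Q = Σ qᵢ = 7.579 m³/s

7.58 m³/s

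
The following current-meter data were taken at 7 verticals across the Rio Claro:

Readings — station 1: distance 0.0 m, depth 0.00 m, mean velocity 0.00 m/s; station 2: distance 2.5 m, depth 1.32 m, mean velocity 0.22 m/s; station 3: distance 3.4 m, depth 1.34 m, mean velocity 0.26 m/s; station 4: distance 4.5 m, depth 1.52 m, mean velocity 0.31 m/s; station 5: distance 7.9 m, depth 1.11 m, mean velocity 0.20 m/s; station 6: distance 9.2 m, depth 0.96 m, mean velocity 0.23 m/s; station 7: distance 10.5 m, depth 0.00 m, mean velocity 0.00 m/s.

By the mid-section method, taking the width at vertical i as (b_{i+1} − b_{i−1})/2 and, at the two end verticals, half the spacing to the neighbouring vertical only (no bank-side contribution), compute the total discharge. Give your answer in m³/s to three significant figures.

2.71 m³/s

w_2 = (3.4 − 0.0)/2 = 1.7 m; q_2 = 0.22 × 1.32 × 1.7 = 0.4937 m³/s
w_3 = (4.5 − 2.5)/2 = 1 m; q_3 = 0.26 × 1.34 × 1 = 0.3484 m³/s
w_4 = (7.9 − 3.4)/2 = 2.25 m; q_4 = 0.31 × 1.52 × 2.25 = 1.060 m³/s
w_5 = (9.2 − 4.5)/2 = 2.35 m; q_5 = 0.20 × 1.11 × 2.35 = 0.5217 m³/s
w_6 = (10.5 − 7.9)/2 = 1.3 m; q_6 = 0.23 × 0.96 × 1.3 = 0.2870 m³/s
Stations 1, 7 contribute zero (depth or velocity is 0).
Q = Σ qᵢ = 2.711 m³/s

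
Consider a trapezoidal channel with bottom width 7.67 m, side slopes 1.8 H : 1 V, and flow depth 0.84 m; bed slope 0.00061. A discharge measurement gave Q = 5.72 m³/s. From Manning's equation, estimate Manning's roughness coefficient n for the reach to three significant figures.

0.0261

A = (b + z·y)·y = (7.67 + 1.8×0.84)×0.84 = 7.713 m²
P = b + 2y√(1+z²) = 7.67 + 2×0.84×√(1+1.8²) = 11.13 m
R = A/P = 7.713/11.13 = 0.6930 m
n = (1/Q)·A·R^(2/3)·S^(1/2) = (1/5.72) × 7.713 × 0.7831 × 0.02470 = 0.02608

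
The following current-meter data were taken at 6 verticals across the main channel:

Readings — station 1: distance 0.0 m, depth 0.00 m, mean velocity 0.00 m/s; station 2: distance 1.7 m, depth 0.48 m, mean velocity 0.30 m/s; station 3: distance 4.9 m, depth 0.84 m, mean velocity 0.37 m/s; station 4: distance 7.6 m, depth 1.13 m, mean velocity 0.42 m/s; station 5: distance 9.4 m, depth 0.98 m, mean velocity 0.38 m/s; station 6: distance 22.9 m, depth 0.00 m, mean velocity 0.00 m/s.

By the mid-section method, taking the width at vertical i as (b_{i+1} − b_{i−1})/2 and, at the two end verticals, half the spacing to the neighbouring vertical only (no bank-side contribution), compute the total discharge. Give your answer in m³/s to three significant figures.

w_2 = (4.9 − 0.0)/2 = 2.45 m; q_2 = 0.30 × 0.48 × 2.45 = 0.3528 m³/s
w_3 = (7.6 − 1.7)/2 = 2.95 m; q_3 = 0.37 × 0.84 × 2.95 = 0.9169 m³/s
w_4 = (9.4 − 4.9)/2 = 2.25 m; q_4 = 0.42 × 1.13 × 2.25 = 1.068 m³/s
w_5 = (22.9 − 7.6)/2 = 7.65 m; q_5 = 0.38 × 0.98 × 7.65 = 2.849 m³/s
Stations 1, 6 contribute zero (depth or velocity is 0).
Q = Σ qᵢ = 5.186 m³/s

5.19 m³/s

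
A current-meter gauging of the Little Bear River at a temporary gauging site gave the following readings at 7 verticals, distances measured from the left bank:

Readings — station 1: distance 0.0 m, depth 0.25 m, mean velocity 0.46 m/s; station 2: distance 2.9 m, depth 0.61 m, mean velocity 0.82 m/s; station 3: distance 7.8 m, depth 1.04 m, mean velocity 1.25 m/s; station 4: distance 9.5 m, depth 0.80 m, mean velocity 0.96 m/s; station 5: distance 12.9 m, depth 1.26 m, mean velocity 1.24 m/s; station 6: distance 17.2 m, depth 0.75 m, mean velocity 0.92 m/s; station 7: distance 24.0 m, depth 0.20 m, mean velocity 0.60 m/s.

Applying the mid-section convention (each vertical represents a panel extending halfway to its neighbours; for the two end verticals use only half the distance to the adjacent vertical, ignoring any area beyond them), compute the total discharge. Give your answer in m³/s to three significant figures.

18.6 m³/s

w_1 = (2.9 − 0.0)/2 = 1.45 m; q_1 = 0.46 × 0.25 × 1.45 = 0.1668 m³/s
w_2 = (7.8 − 0.0)/2 = 3.9 m; q_2 = 0.82 × 0.61 × 3.9 = 1.951 m³/s
w_3 = (9.5 − 2.9)/2 = 3.3 m; q_3 = 1.25 × 1.04 × 3.3 = 4.290 m³/s
w_4 = (12.9 − 7.8)/2 = 2.55 m; q_4 = 0.96 × 0.80 × 2.55 = 1.958 m³/s
w_5 = (17.2 − 9.5)/2 = 3.85 m; q_5 = 1.24 × 1.26 × 3.85 = 6.015 m³/s
w_6 = (24.0 − 12.9)/2 = 5.55 m; q_6 = 0.92 × 0.75 × 5.55 = 3.830 m³/s
w_7 = (24.0 − 17.2)/2 = 3.4 m; q_7 = 0.60 × 0.20 × 3.4 = 0.4080 m³/s
Q = Σ qᵢ = 18.62 m³/s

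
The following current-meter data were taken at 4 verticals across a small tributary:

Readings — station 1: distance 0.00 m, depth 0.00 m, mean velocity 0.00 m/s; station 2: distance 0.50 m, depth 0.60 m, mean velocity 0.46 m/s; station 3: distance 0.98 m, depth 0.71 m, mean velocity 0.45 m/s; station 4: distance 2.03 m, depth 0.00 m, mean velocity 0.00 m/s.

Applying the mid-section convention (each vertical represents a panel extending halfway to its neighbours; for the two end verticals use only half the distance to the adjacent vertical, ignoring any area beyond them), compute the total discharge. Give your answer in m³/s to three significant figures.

w_2 = (0.98 − 0.00)/2 = 0.49 m; q_2 = 0.46 × 0.60 × 0.49 = 0.1352 m³/s
w_3 = (2.03 − 0.50)/2 = 0.765 m; q_3 = 0.45 × 0.71 × 0.765 = 0.2444 m³/s
Stations 1, 4 contribute zero (depth or velocity is 0).
Q = Σ qᵢ = 0.3797 m³/s

0.380 m³/s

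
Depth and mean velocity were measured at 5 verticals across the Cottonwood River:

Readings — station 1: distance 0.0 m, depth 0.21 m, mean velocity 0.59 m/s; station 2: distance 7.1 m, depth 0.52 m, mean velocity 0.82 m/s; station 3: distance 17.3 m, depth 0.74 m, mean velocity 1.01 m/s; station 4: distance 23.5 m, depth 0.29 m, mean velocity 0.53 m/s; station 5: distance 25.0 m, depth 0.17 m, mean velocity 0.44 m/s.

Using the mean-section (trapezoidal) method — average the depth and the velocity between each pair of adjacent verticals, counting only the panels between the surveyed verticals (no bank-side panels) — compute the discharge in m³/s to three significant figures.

10.3 m³/s

Panel 1-2: Δb = 7.1 m, d̄ = (0.21+0.52)/2 = 0.365, v̄ = (0.59+0.82)/2 = 0.705 → q = 7.1×0.365×0.705 = 1.827 m³/s
Panel 2-3: Δb = 10.2 m, d̄ = (0.52+0.74)/2 = 0.63, v̄ = (0.82+1.01)/2 = 0.915 → q = 10.2×0.63×0.915 = 5.880 m³/s
Panel 3-4: Δb = 6.2 m, d̄ = (0.74+0.29)/2 = 0.515, v̄ = (1.01+0.53)/2 = 0.77 → q = 6.2×0.515×0.77 = 2.459 m³/s
Panel 4-5: Δb = 1.5 m, d̄ = (0.29+0.17)/2 = 0.23, v̄ = (0.53+0.44)/2 = 0.485 → q = 1.5×0.23×0.485 = 0.1673 m³/s
Q = Σ q = 10.33 m³/s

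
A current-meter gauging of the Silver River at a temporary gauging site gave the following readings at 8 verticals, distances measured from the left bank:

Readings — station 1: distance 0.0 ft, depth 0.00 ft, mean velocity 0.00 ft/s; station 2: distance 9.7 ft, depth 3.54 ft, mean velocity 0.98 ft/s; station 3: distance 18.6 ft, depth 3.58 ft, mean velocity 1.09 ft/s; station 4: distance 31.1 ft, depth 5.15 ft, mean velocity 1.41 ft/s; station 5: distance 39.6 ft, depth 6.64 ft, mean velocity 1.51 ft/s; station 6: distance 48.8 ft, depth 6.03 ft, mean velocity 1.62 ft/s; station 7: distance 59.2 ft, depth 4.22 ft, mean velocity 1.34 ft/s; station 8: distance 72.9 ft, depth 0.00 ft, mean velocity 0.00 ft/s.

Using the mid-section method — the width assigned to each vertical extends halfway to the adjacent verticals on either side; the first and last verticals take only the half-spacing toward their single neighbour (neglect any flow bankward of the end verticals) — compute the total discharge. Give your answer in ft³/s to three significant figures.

w_2 = (18.6 − 0.0)/2 = 9.3 ft; q_2 = 0.98 × 3.54 × 9.3 = 32.26 ft³/s
w_3 = (31.1 − 9.7)/2 = 10.7 ft; q_3 = 1.09 × 3.58 × 10.7 = 41.75 ft³/s
w_4 = (39.6 − 18.6)/2 = 10.5 ft; q_4 = 1.41 × 5.15 × 10.5 = 76.25 ft³/s
w_5 = (48.8 − 31.1)/2 = 8.85 ft; q_5 = 1.51 × 6.64 × 8.85 = 88.73 ft³/s
w_6 = (59.2 − 39.6)/2 = 9.8 ft; q_6 = 1.62 × 6.03 × 9.8 = 95.73 ft³/s
w_7 = (72.9 − 48.8)/2 = 12.05 ft; q_7 = 1.34 × 4.22 × 12.05 = 68.14 ft³/s
Stations 1, 8 contribute zero (depth or velocity is 0).
Q = Σ qᵢ = 402.9 ft³/s

403 ft³/s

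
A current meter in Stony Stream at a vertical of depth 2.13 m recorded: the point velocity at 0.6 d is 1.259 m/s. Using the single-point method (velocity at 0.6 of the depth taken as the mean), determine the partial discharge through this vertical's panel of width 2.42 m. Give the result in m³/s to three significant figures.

6.49 m³/s

v̄ = v₀.₆ = 1.259 m/s
q = v̄ × d × w = 1.259 × 2.13 × 2.42 = 6.490 m³/s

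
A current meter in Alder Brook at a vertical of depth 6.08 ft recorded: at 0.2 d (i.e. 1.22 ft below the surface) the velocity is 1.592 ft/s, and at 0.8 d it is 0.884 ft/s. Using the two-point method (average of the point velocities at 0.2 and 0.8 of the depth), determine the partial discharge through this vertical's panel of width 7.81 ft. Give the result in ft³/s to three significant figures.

v̄ = (1.592 + 0.884) / 2 = 1.238 ft/s
q = v̄ × d × w = 1.238 × 6.08 × 7.81 = 58.79 ft³/s

58.8 ft³/s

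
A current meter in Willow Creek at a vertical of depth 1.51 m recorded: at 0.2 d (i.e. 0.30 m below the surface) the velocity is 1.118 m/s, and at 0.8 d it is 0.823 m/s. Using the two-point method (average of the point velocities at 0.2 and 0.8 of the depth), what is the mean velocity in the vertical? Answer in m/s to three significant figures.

v̄ = (1.118 + 0.823) / 2 = 0.9705 m/s

0.971 m/s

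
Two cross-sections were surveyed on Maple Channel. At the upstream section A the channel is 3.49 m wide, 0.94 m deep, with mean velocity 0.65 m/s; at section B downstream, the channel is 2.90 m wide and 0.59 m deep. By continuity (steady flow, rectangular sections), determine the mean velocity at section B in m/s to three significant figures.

1.25 m/s

Q = A₁V₁ = (3.49×0.94) × 0.65 = 2.132 m³/s
A₂ = 2.90 × 0.59 = 1.711 m²
V₂ = Q/A₂ = 2.132/1.711 = 1.246 m/s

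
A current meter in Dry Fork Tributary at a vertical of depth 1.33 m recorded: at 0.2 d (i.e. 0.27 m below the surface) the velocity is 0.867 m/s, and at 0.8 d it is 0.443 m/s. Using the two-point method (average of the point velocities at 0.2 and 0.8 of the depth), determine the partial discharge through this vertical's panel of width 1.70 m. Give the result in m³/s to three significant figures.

v̄ = (0.867 + 0.443) / 2 = 0.6550 m/s
q = v̄ × d × w = 0.6550 × 1.33 × 1.70 = 1.481 m³/s

1.48 m³/s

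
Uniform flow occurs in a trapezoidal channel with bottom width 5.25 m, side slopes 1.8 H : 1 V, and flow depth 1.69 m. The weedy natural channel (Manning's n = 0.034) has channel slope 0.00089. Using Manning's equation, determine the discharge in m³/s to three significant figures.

13.5 m³/s

A = (b + z·y)·y = (5.25 + 1.8×1.69)×1.69 = 14.01 m²
P = b + 2y√(1+z²) = 5.25 + 2×1.69×√(1+1.8²) = 12.21 m
R = A/P = 14.01/12.21 = 1.148 m
Q = (1/n)·A·R^(2/3)·S^(1/2) = (1/0.034) × 14.01 × 1.148^(2/3) × 0.00089^(1/2) = 13.48 m³/s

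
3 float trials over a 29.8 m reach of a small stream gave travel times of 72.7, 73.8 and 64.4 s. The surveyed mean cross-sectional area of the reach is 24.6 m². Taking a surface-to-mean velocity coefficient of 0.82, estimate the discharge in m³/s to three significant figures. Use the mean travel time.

t̄ = (72.7 + 73.8 + 64.4) / 3 = 70.3 s
v_surface = L / t̄ = 29.8 / 70.3 = 0.4239 m/s
v_mean = 0.82 × 0.4239 = 0.3476 m/s
Q = A × v_mean = 24.6 × 0.3476 = 8.551 m³/s

8.55 m³/s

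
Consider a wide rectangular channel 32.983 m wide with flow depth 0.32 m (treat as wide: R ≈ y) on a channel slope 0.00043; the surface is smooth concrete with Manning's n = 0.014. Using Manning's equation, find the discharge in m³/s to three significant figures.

7.31 m³/s

A = b·y = 32.983 × 0.32 = 10.55 m²
Wide channel: R ≈ y = 0.32 m
Q = (1/n)·A·R^(2/3)·S^(1/2) = (1/0.014) × 10.55 × 0.3200^(2/3) × 0.00043^(1/2) = 7.314 m³/s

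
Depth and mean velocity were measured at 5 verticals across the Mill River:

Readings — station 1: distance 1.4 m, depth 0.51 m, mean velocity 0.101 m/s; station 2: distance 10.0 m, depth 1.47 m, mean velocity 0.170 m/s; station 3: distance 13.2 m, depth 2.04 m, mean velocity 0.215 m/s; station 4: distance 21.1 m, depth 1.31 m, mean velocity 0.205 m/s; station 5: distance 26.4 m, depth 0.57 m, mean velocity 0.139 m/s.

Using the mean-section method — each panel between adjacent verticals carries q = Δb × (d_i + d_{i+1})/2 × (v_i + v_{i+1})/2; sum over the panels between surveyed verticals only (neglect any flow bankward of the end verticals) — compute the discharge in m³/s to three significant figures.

5.87 m³/s

Panel 1-2: Δb = 8.6 m, d̄ = (0.51+1.47)/2 = 0.99, v̄ = (0.101+0.170)/2 = 0.1355 → q = 8.6×0.99×0.1355 = 1.154 m³/s
Panel 2-3: Δb = 3.2 m, d̄ = (1.47+2.04)/2 = 1.755, v̄ = (0.170+0.215)/2 = 0.1925 → q = 3.2×1.755×0.1925 = 1.081 m³/s
Panel 3-4: Δb = 7.9 m, d̄ = (2.04+1.31)/2 = 1.675, v̄ = (0.215+0.205)/2 = 0.21 → q = 7.9×1.675×0.21 = 2.779 m³/s
Panel 4-5: Δb = 5.3 m, d̄ = (1.31+0.57)/2 = 0.94, v̄ = (0.205+0.139)/2 = 0.172 → q = 5.3×0.94×0.172 = 0.8569 m³/s
Q = Σ q = 5.870 m³/s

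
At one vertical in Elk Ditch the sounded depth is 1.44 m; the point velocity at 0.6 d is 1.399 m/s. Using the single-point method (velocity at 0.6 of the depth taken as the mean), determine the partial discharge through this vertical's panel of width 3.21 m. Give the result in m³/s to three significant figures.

6.47 m³/s

v̄ = v₀.₆ = 1.399 m/s
q = v̄ × d × w = 1.399 × 1.44 × 3.21 = 6.467 m³/s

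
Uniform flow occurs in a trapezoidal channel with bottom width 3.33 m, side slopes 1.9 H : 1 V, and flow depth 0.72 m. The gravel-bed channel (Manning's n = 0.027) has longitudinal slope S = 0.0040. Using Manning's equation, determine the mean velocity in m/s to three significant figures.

1.53 m/s

A = (b + z·y)·y = (3.33 + 1.9×0.72)×0.72 = 3.383 m²
P = b + 2y√(1+z²) = 3.33 + 2×0.72×√(1+1.9²) = 6.422 m
R = A/P = 3.383/6.422 = 0.5267 m
Q = (1/n)·A·R^(2/3)·S^(1/2) = (1/0.027) × 3.383 × 0.5267^(2/3) × 0.0040^(1/2) = 5.168 m³/s
V = Q/A = 5.168/3.383 = 1.528 m/s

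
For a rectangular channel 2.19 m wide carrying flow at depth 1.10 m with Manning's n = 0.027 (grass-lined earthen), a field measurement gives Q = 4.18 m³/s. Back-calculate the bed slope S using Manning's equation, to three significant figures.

0.00489

A = b·y = 2.19 × 1.10 = 2.409 m²
P = b + 2y = 2.19 + 2×1.10 = 4.390 m
R = A/P = 2.409/4.390 = 0.5487 m
S = (Q·n / (1·A·R^(2/3)))² = (4.18×0.027 / (1×2.409×0.6703))² = 0.004886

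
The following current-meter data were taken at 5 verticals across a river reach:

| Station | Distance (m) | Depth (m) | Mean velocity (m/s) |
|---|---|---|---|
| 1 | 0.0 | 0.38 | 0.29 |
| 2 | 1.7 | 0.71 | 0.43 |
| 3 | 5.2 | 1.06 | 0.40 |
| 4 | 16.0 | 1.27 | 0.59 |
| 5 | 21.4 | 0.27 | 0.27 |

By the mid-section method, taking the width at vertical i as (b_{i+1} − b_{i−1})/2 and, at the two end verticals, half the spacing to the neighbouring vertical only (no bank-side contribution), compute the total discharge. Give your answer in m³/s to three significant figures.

10.2 m³/s

w_1 = (1.7 − 0.0)/2 = 0.85 m; q_1 = 0.29 × 0.38 × 0.85 = 0.09367 m³/s
w_2 = (5.2 − 0.0)/2 = 2.6 m; q_2 = 0.43 × 0.71 × 2.6 = 0.7938 m³/s
w_3 = (16.0 − 1.7)/2 = 7.15 m; q_3 = 0.40 × 1.06 × 7.15 = 3.032 m³/s
w_4 = (21.4 − 5.2)/2 = 8.1 m; q_4 = 0.59 × 1.27 × 8.1 = 6.069 m³/s
w_5 = (21.4 − 16.0)/2 = 2.7 m; q_5 = 0.27 × 0.27 × 2.7 = 0.1968 m³/s
Q = Σ qᵢ = 10.19 m³/s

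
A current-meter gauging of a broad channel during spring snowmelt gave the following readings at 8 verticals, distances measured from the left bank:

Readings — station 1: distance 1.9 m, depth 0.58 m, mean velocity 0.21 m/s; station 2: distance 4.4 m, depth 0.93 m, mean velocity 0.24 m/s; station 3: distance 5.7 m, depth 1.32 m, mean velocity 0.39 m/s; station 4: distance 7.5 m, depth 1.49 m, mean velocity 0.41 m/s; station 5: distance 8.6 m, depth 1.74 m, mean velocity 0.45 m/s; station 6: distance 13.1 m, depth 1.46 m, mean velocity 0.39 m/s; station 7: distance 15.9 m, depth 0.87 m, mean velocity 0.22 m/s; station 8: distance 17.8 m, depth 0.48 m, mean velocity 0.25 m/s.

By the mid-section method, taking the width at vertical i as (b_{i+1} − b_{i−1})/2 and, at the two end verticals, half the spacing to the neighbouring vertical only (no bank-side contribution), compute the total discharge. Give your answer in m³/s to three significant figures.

7.09 m³/s

w_1 = (4.4 − 1.9)/2 = 1.25 m; q_1 = 0.21 × 0.58 × 1.25 = 0.1523 m³/s
w_2 = (5.7 − 1.9)/2 = 1.9 m; q_2 = 0.24 × 0.93 × 1.9 = 0.4241 m³/s
w_3 = (7.5 − 4.4)/2 = 1.55 m; q_3 = 0.39 × 1.32 × 1.55 = 0.7979 m³/s
w_4 = (8.6 − 5.7)/2 = 1.45 m; q_4 = 0.41 × 1.49 × 1.45 = 0.8858 m³/s
w_5 = (13.1 − 7.5)/2 = 2.8 m; q_5 = 0.45 × 1.74 × 2.8 = 2.192 m³/s
w_6 = (15.9 − 8.6)/2 = 3.65 m; q_6 = 0.39 × 1.46 × 3.65 = 2.078 m³/s
w_7 = (17.8 − 13.1)/2 = 2.35 m; q_7 = 0.22 × 0.87 × 2.35 = 0.4498 m³/s
w_8 = (17.8 − 15.9)/2 = 0.95 m; q_8 = 0.25 × 0.48 × 0.95 = 0.1140 m³/s
Q = Σ qᵢ = 7.095 m³/s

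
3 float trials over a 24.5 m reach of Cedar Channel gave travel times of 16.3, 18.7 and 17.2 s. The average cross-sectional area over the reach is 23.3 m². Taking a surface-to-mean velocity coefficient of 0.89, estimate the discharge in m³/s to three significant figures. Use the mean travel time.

t̄ = (16.3 + 18.7 + 17.2) / 3 = 17.4 s
v_surface = L / t̄ = 24.5 / 17.4 = 1.408 m/s
v_mean = 0.89 × 1.408 = 1.253 m/s
Q = A × v_mean = 23.3 × 1.253 = 29.20 m³/s

29.2 m³/s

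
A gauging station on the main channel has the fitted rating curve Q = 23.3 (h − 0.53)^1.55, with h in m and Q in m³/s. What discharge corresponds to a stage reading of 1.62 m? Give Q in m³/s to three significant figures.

26.6 m³/s

Q = 23.3 × (1.62 − 0.53)^1.55 = 23.3 × 1.09^1.55 = 26.63 m³/s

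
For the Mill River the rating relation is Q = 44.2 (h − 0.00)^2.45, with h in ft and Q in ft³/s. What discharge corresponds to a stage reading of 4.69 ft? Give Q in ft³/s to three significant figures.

Q = 44.2 × (4.69 − 0.00)^2.45 = 44.2 × 4.69^2.45 = 1949 ft³/s

1950 ft³/s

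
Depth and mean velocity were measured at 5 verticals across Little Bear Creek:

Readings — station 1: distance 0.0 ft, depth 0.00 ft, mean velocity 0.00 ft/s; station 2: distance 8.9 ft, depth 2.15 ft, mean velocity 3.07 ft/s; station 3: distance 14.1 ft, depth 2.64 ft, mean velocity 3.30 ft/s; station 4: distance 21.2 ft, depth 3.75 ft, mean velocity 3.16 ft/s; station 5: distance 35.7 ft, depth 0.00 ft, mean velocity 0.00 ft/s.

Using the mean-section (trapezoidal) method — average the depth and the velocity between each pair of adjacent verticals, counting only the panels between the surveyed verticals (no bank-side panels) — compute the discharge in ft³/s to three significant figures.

Panel 1-2: Δb = 8.9 ft, d̄ = (0.00+2.15)/2 = 1.075, v̄ = (0.00+3.07)/2 = 1.535 → q = 8.9×1.075×1.535 = 14.69 ft³/s
Panel 2-3: Δb = 5.2 ft, d̄ = (2.15+2.64)/2 = 2.395, v̄ = (3.07+3.30)/2 = 3.185 → q = 5.2×2.395×3.185 = 39.67 ft³/s
Panel 3-4: Δb = 7.1 ft, d̄ = (2.64+3.75)/2 = 3.195, v̄ = (3.30+3.16)/2 = 3.23 → q = 7.1×3.195×3.23 = 73.27 ft³/s
Panel 4-5: Δb = 14.5 ft, d̄ = (3.75+0.00)/2 = 1.875, v̄ = (3.16+0.00)/2 = 1.58 → q = 14.5×1.875×1.58 = 42.96 ft³/s
Q = Σ q = 170.6 ft³/s

171 ft³/s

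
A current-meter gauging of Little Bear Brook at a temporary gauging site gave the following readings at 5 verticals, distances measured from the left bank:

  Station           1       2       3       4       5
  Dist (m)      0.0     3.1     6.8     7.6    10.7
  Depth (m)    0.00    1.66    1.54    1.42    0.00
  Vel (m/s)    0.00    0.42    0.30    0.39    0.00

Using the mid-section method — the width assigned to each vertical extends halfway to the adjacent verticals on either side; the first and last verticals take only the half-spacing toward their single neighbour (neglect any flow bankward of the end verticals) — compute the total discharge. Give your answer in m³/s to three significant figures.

w_2 = (6.8 − 0.0)/2 = 3.4 m; q_2 = 0.42 × 1.66 × 3.4 = 2.370 m³/s
w_3 = (7.6 − 3.1)/2 = 2.25 m; q_3 = 0.30 × 1.54 × 2.25 = 1.040 m³/s
w_4 = (10.7 − 6.8)/2 = 1.95 m; q_4 = 0.39 × 1.42 × 1.95 = 1.080 m³/s
Stations 1, 5 contribute zero (depth or velocity is 0).
Q = Σ qᵢ = 4.490 m³/s

4.49 m³/s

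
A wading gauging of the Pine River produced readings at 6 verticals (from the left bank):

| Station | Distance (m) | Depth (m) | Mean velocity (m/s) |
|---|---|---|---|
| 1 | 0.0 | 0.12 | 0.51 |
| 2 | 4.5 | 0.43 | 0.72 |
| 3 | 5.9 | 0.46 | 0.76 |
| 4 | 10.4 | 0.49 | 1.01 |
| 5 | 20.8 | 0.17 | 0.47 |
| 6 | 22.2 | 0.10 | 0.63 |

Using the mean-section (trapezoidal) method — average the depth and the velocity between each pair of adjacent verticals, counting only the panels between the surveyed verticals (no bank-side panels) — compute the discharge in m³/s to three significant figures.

5.76 m³/s

Panel 1-2: Δb = 4.5 m, d̄ = (0.12+0.43)/2 = 0.275, v̄ = (0.51+0.72)/2 = 0.615 → q = 4.5×0.275×0.615 = 0.7611 m³/s
Panel 2-3: Δb = 1.4 m, d̄ = (0.43+0.46)/2 = 0.445, v̄ = (0.72+0.76)/2 = 0.74 → q = 1.4×0.445×0.74 = 0.4610 m³/s
Panel 3-4: Δb = 4.5 m, d̄ = (0.46+0.49)/2 = 0.475, v̄ = (0.76+1.01)/2 = 0.885 → q = 4.5×0.475×0.885 = 1.892 m³/s
Panel 4-5: Δb = 10.4 m, d̄ = (0.49+0.17)/2 = 0.33, v̄ = (1.01+0.47)/2 = 0.74 → q = 10.4×0.33×0.74 = 2.540 m³/s
Panel 5-6: Δb = 1.4 m, d̄ = (0.17+0.10)/2 = 0.135, v̄ = (0.47+0.63)/2 = 0.55 → q = 1.4×0.135×0.55 = 0.1040 m³/s
Q = Σ q = 5.757 m³/s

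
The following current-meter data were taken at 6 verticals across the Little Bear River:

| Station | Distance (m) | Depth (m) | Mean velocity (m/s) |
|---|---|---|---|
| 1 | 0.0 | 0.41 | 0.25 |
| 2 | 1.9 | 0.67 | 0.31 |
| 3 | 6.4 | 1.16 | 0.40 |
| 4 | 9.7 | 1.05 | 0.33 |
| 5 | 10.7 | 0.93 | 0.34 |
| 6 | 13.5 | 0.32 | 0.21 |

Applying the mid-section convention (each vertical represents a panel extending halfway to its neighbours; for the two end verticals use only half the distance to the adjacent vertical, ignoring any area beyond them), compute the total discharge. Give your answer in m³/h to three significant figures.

14400 m³/h

w_1 = (1.9 − 0.0)/2 = 0.95 m; q_1 = 0.25 × 0.41 × 0.95 = 0.09738 m³/s
w_2 = (6.4 − 0.0)/2 = 3.2 m; q_2 = 0.31 × 0.67 × 3.2 = 0.6646 m³/s
w_3 = (9.7 − 1.9)/2 = 3.9 m; q_3 = 0.40 × 1.16 × 3.9 = 1.810 m³/s
w_4 = (10.7 − 6.4)/2 = 2.15 m; q_4 = 0.33 × 1.05 × 2.15 = 0.7450 m³/s
w_5 = (13.5 − 9.7)/2 = 1.9 m; q_5 = 0.34 × 0.93 × 1.9 = 0.6008 m³/s
w_6 = (13.5 − 10.7)/2 = 1.4 m; q_6 = 0.21 × 0.32 × 1.4 = 0.09408 m³/s
Q = Σ qᵢ = 4.011 m³/s
= 4.011 × 3600 = 14440 m³/h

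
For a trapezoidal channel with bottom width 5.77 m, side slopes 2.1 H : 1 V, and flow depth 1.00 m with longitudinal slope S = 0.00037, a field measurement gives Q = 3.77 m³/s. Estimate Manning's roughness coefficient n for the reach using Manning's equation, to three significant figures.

0.0333

A = (b + z·y)·y = (5.77 + 2.1×1.00)×1.00 = 7.870 m²
P = b + 2y√(1+z²) = 5.77 + 2×1.00×√(1+2.1²) = 10.42 m
R = A/P = 7.870/10.42 = 0.7551 m
n = (1/Q)·A·R^(2/3)·S^(1/2) = (1/3.77) × 7.870 × 0.8293 × 0.01924 = 0.03330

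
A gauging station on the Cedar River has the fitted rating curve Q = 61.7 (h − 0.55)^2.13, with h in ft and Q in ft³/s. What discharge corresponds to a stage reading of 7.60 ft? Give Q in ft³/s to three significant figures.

Q = 61.7 × (7.60 − 0.55)^2.13 = 61.7 × 7.05^2.13 = 3953 ft³/s

3950 ft³/s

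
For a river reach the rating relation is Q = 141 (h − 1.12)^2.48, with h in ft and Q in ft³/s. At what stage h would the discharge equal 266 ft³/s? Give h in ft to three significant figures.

h − h₀ = (Q/C)^(1/b) = (266/141)^(1/2.48) = 1.292 ft
h = 1.12 + 1.292 = 2.412 ft

2.41 ft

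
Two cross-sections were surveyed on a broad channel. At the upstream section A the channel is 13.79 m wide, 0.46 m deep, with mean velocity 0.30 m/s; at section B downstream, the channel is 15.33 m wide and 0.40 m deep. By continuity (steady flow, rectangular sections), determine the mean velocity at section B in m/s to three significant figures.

Q = A₁V₁ = (13.79×0.46) × 0.30 = 1.903 m³/s
A₂ = 15.33 × 0.40 = 6.132 m²
V₂ = Q/A₂ = 1.903/6.132 = 0.3103 m/s

0.310 m/s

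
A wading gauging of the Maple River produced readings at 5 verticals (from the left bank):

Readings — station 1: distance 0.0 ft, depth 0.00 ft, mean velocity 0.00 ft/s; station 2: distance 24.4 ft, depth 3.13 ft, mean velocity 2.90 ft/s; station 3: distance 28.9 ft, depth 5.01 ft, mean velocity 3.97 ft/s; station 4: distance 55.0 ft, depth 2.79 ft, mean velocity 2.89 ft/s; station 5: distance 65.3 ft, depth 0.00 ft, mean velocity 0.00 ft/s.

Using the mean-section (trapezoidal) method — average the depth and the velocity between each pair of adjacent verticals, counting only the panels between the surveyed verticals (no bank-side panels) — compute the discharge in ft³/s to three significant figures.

488 ft³/s

Panel 1-2: Δb = 24.4 ft, d̄ = (0.00+3.13)/2 = 1.565, v̄ = (0.00+2.90)/2 = 1.45 → q = 24.4×1.565×1.45 = 55.37 ft³/s
Panel 2-3: Δb = 4.5 ft, d̄ = (3.13+5.01)/2 = 4.07, v̄ = (2.90+3.97)/2 = 3.435 → q = 4.5×4.07×3.435 = 62.91 ft³/s
Panel 3-4: Δb = 26.1 ft, d̄ = (5.01+2.79)/2 = 3.9, v̄ = (3.97+2.89)/2 = 3.43 → q = 26.1×3.9×3.43 = 349.1 ft³/s
Panel 4-5: Δb = 10.3 ft, d̄ = (2.79+0.00)/2 = 1.395, v̄ = (2.89+0.00)/2 = 1.445 → q = 10.3×1.395×1.445 = 20.76 ft³/s
Q = Σ q = 488.2 ft³/s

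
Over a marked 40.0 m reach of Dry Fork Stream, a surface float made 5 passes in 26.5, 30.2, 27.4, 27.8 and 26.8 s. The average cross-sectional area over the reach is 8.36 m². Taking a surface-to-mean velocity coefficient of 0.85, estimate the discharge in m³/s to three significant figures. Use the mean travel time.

10.2 m³/s

t̄ = (26.5 + 30.2 + 27.4 + 27.8 + 26.8) / 5 = 27.74 s
v_surface = L / t̄ = 40.0 / 27.74 = 1.442 m/s
v_mean = 0.85 × 1.442 = 1.226 m/s
Q = A × v_mean = 8.36 × 1.226 = 10.25 m³/s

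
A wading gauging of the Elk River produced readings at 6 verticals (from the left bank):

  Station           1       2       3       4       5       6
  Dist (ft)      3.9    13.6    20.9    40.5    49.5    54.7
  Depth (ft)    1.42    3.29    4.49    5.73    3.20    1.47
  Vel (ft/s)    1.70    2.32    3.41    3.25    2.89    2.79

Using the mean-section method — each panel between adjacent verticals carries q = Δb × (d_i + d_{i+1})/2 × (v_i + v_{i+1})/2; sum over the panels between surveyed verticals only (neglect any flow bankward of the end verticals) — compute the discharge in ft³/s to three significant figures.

619 ft³/s

Panel 1-2: Δb = 9.7 ft, d̄ = (1.42+3.29)/2 = 2.355, v̄ = (1.70+2.32)/2 = 2.01 → q = 9.7×2.355×2.01 = 45.92 ft³/s
Panel 2-3: Δb = 7.3 ft, d̄ = (3.29+4.49)/2 = 3.89, v̄ = (2.32+3.41)/2 = 2.865 → q = 7.3×3.89×2.865 = 81.36 ft³/s
Panel 3-4: Δb = 19.6 ft, d̄ = (4.49+5.73)/2 = 5.11, v̄ = (3.41+3.25)/2 = 3.33 → q = 19.6×5.11×3.33 = 333.5 ft³/s
Panel 4-5: Δb = 9 ft, d̄ = (5.73+3.20)/2 = 4.465, v̄ = (3.25+2.89)/2 = 3.07 → q = 9×4.465×3.07 = 123.4 ft³/s
Panel 5-6: Δb = 5.2 ft, d̄ = (3.20+1.47)/2 = 2.335, v̄ = (2.89+2.79)/2 = 2.84 → q = 5.2×2.335×2.84 = 34.48 ft³/s
Q = Σ q = 618.6 ft³/s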